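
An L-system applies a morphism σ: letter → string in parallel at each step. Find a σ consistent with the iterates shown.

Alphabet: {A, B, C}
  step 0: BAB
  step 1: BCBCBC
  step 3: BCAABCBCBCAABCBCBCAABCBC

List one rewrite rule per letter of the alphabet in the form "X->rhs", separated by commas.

  step 0 ⇒ step 1: BAB ⇒ BC·BC·BC
    A ↦ BC
    B ↦ BC
    C ↦ AA  (constrained at step 1)

A->BC, B->BC, C->AA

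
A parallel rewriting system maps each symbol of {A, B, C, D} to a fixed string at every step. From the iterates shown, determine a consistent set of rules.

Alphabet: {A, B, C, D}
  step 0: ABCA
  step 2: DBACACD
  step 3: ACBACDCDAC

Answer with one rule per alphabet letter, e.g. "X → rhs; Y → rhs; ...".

  step 2 ⇒ step 3: DBACACD ⇒ AC·BA·C·D·C·D·AC
    A ↦ C
    B ↦ BA
    C ↦ D
    D ↦ AC

A->C, B->BA, C->D, D->AC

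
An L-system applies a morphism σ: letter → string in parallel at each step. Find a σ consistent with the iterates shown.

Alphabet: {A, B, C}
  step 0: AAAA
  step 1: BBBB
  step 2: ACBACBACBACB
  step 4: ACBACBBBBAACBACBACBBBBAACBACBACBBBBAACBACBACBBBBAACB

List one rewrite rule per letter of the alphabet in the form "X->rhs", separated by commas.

  step 1 ⇒ step 2: BBBB ⇒ ACB·ACB·ACB·ACB
    B ↦ ACB
  step 0 ⇒ step 1: AAAA ⇒ B·B·B·B
    A ↦ B
    C ↦ BA  (constrained at step 2)

A->B, B->ACB, C->BA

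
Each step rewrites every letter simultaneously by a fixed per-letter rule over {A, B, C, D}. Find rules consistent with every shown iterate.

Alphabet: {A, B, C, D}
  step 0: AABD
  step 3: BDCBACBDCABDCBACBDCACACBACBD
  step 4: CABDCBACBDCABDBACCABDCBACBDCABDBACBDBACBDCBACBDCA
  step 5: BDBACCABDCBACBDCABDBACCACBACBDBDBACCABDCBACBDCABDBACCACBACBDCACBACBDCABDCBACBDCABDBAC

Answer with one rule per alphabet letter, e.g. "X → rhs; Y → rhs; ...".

A->BAC, B->C, C->BD, D->A

  step 4 ⇒ step 5: CABDCBACBDCABDBACCABDCBACBDCABDBACBDBACBDCBACBDCA ⇒ BD·BAC·C·A·BD·C·BAC·BD·C·A·BD·BAC·C·A·C·BAC·BD·BD·BAC·C·A·BD·C·BAC·BD·C·A·BD·BAC·C·A·C·BAC·BD·C·A·C·BAC·BD·C·A·BD·C·BAC·BD·C·A·BD·BAC
    A ↦ BAC
    B ↦ C
    C ↦ BD
    D ↦ A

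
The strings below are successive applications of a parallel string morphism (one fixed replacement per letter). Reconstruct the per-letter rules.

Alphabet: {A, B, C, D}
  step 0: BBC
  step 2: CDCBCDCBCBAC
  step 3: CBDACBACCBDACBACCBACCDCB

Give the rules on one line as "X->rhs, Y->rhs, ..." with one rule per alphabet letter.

  step 2 ⇒ step 3: CDCBCDCBCBAC ⇒ CB·DA·CB·AC·CB·DA·CB·AC·CB·AC·CD·CB
    A ↦ CD
    B ↦ AC
    C ↦ CB
    D ↦ DA

A->CD, B->AC, C->CB, D->DA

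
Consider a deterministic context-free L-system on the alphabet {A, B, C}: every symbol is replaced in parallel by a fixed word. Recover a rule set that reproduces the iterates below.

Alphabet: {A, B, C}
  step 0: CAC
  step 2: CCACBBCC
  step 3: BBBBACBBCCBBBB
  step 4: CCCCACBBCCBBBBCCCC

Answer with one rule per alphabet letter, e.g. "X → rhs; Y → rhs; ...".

A->AC, B->C, C->BB

  step 3 ⇒ step 4: BBBBACBBCCBBBB ⇒ C·C·C·C·AC·BB·C·C·BB·BB·C·C·C·C
    A ↦ AC
    B ↦ C
    C ↦ BB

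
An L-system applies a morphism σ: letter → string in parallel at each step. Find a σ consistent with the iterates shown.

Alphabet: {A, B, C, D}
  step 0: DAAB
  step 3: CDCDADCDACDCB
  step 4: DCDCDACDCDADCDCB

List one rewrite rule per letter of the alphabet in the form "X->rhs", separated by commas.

  step 3 ⇒ step 4: CDCDADCDACDCB ⇒ D·C·D·C·DA·C·D·C·DA·D·C·D·CB
    A ↦ DA
    B ↦ CB
    C ↦ D
    D ↦ C

A->DA, B->CB, C->D, D->C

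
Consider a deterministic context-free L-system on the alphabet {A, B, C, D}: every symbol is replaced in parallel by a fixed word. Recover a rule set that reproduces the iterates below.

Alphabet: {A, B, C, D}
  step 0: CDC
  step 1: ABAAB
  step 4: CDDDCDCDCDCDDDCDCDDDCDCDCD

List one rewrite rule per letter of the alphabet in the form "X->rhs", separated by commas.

A->CD, B->DD, C->AB, D->A

  step 0 ⇒ step 1: CDC ⇒ AB·A·AB
    C ↦ AB
    D ↦ A
    A ↦ CD  (constrained at step 1)
    B ↦ DD  (constrained at step 1)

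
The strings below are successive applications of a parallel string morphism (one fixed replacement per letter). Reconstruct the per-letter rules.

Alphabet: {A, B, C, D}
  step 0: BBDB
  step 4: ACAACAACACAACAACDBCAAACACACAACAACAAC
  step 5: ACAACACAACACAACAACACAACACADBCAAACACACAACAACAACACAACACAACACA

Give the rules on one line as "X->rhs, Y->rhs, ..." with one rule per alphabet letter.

  step 4 ⇒ step 5: ACAACAACACAACAACDBCAAACACACAACAACAAC ⇒ AC·A·AC·AC·A·AC·AC·A·AC·A·AC·AC·A·AC·AC·A·DB·CA·A·AC·AC·AC·A·AC·A·AC·A·AC·AC·A·AC·AC·A·AC·AC·A
    A ↦ AC
    B ↦ CA
    C ↦ A
    D ↦ DB

A->AC, B->CA, C->A, D->DB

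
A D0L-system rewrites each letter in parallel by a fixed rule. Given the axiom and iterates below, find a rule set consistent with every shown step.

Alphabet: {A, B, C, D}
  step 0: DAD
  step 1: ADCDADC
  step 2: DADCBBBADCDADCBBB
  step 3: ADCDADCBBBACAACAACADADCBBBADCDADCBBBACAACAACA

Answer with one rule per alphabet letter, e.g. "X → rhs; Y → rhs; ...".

A->D, B->ACA, C->BBB, D->ADC

  step 2 ⇒ step 3: DADCBBBADCDADCBBB ⇒ ADC·D·ADC·BBB·ACA·ACA·ACA·D·ADC·BBB·ADC·D·ADC·BBB·ACA·ACA·ACA
    A ↦ D
    B ↦ ACA
    C ↦ BBB
    D ↦ ADC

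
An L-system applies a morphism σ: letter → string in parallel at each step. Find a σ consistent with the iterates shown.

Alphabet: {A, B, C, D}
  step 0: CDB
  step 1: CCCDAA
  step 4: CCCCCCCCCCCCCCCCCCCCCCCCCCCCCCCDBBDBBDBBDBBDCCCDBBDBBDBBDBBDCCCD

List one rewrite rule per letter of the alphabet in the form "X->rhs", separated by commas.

  step 0 ⇒ step 1: CDB ⇒ CC·CD·AA
    B ↦ AA
    C ↦ CC
    D ↦ CD
    A ↦ BBD  (constrained at step 1)

A->BBD, B->AA, C->CC, D->CD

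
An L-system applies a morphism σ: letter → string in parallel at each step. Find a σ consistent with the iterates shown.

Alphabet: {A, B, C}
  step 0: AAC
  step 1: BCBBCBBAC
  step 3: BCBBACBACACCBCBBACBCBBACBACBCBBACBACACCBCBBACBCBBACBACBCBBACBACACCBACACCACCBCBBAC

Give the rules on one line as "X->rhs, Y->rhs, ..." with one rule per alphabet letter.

A->BCB, B->ACC, C->BAC

  step 0 ⇒ step 1: AAC ⇒ BCB·BCB·BAC
    A ↦ BCB
    C ↦ BAC
    B ↦ ACC  (constrained at step 1)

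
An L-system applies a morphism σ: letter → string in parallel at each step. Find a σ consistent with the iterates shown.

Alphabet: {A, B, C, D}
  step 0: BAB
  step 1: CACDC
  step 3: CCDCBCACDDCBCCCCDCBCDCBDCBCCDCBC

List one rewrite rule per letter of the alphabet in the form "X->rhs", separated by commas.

  step 0 ⇒ step 1: BAB ⇒ C·ACD·C
    A ↦ ACD
    B ↦ C
    C ↦ DCB  (constrained at step 1)
    D ↦ CC  (constrained at step 1)

A->ACD, B->C, C->DCB, D->CC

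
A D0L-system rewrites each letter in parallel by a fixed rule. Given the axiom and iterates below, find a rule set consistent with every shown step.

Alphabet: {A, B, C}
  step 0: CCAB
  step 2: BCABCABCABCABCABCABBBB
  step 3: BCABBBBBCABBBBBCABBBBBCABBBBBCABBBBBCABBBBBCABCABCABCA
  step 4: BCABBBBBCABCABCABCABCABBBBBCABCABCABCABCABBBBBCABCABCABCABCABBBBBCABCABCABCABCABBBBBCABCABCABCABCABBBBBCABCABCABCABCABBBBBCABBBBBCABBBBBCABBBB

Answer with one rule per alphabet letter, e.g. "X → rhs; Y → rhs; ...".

  step 3 ⇒ step 4: BCABBBBBCABBBBBCABBBBBCABBBBBCABBBBBCABBBBBCABCABCABCA ⇒ BCA·B·BBB·BCA·BCA·BCA·BCA·BCA·B·BBB·BCA·BCA·BCA·BCA·BCA·B·BBB·BCA·BCA·BCA·BCA·BCA·B·BBB·BCA·BCA·BCA·BCA·BCA·B·BBB·BCA·BCA·BCA·BCA·BCA·B·BBB·BCA·BCA·BCA·BCA·BCA·B·BBB·BCA·B·BBB·BCA·B·BBB·BCA·B·BBB
    A ↦ BBB
    B ↦ BCA
    C ↦ B

A->BBB, B->BCA, C->B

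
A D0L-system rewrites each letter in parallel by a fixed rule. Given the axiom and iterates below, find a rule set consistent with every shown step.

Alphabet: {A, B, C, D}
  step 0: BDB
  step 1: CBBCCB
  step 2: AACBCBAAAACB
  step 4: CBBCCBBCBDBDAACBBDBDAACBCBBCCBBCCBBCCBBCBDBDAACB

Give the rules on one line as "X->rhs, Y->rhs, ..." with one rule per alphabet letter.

  step 1 ⇒ step 2: CBBCCB ⇒ AA·CB·CB·AA·AA·CB
    B ↦ CB
    C ↦ AA
    A ↦ BD  (constrained at step 2)
  step 0 ⇒ step 1: BDB ⇒ CB·BC·CB
    D ↦ BC

A->BD, B->CB, C->AA, D->BC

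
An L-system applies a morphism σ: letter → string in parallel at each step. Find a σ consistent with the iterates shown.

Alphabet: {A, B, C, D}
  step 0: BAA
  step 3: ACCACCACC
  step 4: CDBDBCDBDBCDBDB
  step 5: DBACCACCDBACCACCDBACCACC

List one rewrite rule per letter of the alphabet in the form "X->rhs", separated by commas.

  step 4 ⇒ step 5: CDBDBCDBDBCDBDB ⇒ DB·AC·C·AC·C·DB·AC·C·AC·C·DB·AC·C·AC·C
    B ↦ C
    C ↦ DB
    D ↦ AC
  step 3 ⇒ step 4: ACCACCACC ⇒ C·DB·DB·C·DB·DB·C·DB·DB
    A ↦ C

A->C, B->C, C->DB, D->AC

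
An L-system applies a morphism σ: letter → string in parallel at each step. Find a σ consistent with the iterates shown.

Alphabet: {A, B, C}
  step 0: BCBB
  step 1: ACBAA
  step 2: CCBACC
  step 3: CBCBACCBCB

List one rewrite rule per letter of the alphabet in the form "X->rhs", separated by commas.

A->C, B->A, C->CB

  step 2 ⇒ step 3: CCBACC ⇒ CB·CB·A·C·CB·CB
    A ↦ C
    B ↦ A
    C ↦ CB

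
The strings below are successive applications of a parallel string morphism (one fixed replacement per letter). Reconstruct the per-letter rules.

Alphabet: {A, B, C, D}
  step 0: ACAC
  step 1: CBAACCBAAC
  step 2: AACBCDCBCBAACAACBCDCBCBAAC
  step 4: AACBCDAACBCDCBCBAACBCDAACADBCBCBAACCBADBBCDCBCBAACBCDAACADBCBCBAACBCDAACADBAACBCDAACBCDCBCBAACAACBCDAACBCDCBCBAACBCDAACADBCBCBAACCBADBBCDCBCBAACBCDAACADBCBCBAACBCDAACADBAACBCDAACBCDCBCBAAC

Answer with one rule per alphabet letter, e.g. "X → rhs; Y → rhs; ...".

A->CB, B->BCD, C->AAC, D->ADB

  step 1 ⇒ step 2: CBAACCBAAC ⇒ AAC·BCD·CB·CB·AAC·AAC·BCD·CB·CB·AAC
    A ↦ CB
    B ↦ BCD
    C ↦ AAC
    D ↦ ADB  (constrained at step 2)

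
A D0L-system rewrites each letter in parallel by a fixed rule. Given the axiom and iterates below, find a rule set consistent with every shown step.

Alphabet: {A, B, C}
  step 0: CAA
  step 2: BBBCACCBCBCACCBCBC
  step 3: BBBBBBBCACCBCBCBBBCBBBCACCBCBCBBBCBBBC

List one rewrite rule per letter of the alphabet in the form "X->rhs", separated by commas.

  step 2 ⇒ step 3: BBBCACCBCBCACCBCBC ⇒ BB·BB·BB·BC·ACC·BC·BC·BB·BC·BB·BC·ACC·BC·BC·BB·BC·BB·BC
    A ↦ ACC
    B ↦ BB
    C ↦ BC

A->ACC, B->BB, C->BC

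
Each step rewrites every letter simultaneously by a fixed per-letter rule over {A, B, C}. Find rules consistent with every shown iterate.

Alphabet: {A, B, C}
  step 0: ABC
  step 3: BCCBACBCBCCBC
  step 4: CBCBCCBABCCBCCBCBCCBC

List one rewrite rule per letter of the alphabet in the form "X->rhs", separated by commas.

  step 3 ⇒ step 4: BCCBACBCBCCBC ⇒ C·BC·BC·C·BA·BC·C·BC·C·BC·BC·C·BC
    A ↦ BA
    B ↦ C
    C ↦ BC

A->BA, B->C, C->BC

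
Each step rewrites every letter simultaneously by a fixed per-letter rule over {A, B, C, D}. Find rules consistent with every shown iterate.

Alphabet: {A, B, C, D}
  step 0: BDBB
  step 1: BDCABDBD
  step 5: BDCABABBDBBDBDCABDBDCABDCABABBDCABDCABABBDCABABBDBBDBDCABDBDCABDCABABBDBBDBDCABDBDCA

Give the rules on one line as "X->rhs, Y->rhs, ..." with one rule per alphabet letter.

  step 0 ⇒ step 1: BDBB ⇒ BD·CA·BD·BD
    B ↦ BD
    D ↦ CA
    A ↦ B  (constrained at step 1)
    C ↦ BA  (constrained at step 1)

A->B, B->BD, C->BA, D->CA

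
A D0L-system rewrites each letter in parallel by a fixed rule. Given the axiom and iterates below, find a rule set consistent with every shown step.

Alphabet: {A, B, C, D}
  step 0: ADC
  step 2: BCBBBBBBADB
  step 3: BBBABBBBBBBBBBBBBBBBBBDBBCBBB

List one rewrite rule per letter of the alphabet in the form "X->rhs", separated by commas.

  step 2 ⇒ step 3: BCBBBBBBADB ⇒ BBB·A·BBB·BBB·BBB·BBB·BBB·BBB·DB·BC·BBB
    A ↦ DB
    B ↦ BBB
    C ↦ A
    D ↦ BC

A->DB, B->BBB, C->A, D->BC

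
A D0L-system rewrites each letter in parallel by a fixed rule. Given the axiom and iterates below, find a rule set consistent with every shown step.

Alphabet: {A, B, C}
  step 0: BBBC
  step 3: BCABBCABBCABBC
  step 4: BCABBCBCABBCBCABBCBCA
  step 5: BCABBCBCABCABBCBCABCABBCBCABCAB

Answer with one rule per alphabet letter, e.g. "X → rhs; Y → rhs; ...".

  step 4 ⇒ step 5: BCABBCBCABBCBCABBCBCA ⇒ BC·A·B·BC·BC·A·BC·A·B·BC·BC·A·BC·A·B·BC·BC·A·BC·A·B
    A ↦ B
    B ↦ BC
    C ↦ A

A->B, B->BC, C->A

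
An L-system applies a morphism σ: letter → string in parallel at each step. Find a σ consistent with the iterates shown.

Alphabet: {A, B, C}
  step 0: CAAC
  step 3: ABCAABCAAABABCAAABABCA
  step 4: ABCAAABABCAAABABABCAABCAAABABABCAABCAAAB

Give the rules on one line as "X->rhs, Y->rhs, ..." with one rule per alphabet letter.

  step 3 ⇒ step 4: ABCAABCAAABABCAAABABCA ⇒ AB·CA·A·AB·AB·CA·A·AB·AB·AB·CA·AB·CA·A·AB·AB·AB·CA·AB·CA·A·AB
    A ↦ AB
    B ↦ CA
    C ↦ A

A->AB, B->CA, C->A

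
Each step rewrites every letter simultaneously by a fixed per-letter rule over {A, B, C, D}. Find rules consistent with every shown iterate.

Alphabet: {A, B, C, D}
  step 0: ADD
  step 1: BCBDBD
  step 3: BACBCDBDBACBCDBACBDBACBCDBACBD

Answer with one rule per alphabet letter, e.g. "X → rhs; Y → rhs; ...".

A->BC, B->BAC, C->D, D->BD

  step 0 ⇒ step 1: ADD ⇒ BC·BD·BD
    A ↦ BC
    D ↦ BD
    B ↦ BAC  (constrained at step 1)
    C ↦ D  (constrained at step 1)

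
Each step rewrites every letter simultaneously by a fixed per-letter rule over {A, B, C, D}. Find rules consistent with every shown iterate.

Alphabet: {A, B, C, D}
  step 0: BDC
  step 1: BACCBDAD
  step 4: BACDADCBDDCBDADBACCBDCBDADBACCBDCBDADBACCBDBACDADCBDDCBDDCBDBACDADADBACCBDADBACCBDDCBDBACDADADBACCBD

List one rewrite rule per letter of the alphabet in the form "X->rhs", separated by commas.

  step 0 ⇒ step 1: BDC ⇒ BAC·CBD·AD
    B ↦ BAC
    C ↦ AD
    D ↦ CBD
    A ↦ D  (constrained at step 1)

A->D, B->BAC, C->AD, D->CBD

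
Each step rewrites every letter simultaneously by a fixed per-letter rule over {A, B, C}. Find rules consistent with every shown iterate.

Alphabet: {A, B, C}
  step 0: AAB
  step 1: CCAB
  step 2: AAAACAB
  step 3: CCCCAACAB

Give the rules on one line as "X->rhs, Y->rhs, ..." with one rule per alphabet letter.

  step 2 ⇒ step 3: AAAACAB ⇒ C·C·C·C·AA·C·AB
    A ↦ C
    B ↦ AB
    C ↦ AA

A->C, B->AB, C->AA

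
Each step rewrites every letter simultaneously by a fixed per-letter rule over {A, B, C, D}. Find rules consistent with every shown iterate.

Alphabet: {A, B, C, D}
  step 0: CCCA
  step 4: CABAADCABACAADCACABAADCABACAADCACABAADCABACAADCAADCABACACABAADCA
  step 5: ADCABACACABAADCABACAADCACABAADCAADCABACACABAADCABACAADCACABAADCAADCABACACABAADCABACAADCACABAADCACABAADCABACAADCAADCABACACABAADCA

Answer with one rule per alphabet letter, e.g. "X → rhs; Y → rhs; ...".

  step 4 ⇒ step 5: CABAADCABACAADCACABAADCABACAADCACABAADCABACAADCAADCABACACABAADCA ⇒ AD·CA·BA·CA·CA·BA·AD·CA·BA·CA·AD·CA·CA·BA·AD·CA·AD·CA·BA·CA·CA·BA·AD·CA·BA·CA·AD·CA·CA·BA·AD·CA·AD·CA·BA·CA·CA·BA·AD·CA·BA·CA·AD·CA·CA·BA·AD·CA·CA·BA·AD·CA·BA·CA·AD·CA·AD·CA·BA·CA·CA·BA·AD·CA
    A ↦ CA
    B ↦ BA
    C ↦ AD
    D ↦ BA

A->CA, B->BA, C->AD, D->BA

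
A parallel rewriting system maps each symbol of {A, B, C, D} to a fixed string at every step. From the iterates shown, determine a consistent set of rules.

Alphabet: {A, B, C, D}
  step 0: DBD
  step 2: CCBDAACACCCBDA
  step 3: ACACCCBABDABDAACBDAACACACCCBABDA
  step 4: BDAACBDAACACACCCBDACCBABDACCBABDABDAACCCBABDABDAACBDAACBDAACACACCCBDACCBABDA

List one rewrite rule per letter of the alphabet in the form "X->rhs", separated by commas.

A->BDA, B->CC, C->AC, D->BA

  step 3 ⇒ step 4: ACACCCBABDABDAACBDAACACACCCBABDA ⇒ BDA·AC·BDA·AC·AC·AC·CC·BDA·CC·BA·BDA·CC·BA·BDA·BDA·AC·CC·BA·BDA·BDA·AC·BDA·AC·BDA·AC·AC·AC·CC·BDA·CC·BA·BDA
    A ↦ BDA
    B ↦ CC
    C ↦ AC
    D ↦ BA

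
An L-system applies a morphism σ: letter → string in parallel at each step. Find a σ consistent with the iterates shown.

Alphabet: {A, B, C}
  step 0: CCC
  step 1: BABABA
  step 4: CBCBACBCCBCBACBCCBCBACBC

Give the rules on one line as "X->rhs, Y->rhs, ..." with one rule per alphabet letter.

  step 0 ⇒ step 1: CCC ⇒ BA·BA·BA
    C ↦ BA
    A ↦ BC  (constrained at step 1)
    B ↦ C  (constrained at step 1)

A->BC, B->C, C->BA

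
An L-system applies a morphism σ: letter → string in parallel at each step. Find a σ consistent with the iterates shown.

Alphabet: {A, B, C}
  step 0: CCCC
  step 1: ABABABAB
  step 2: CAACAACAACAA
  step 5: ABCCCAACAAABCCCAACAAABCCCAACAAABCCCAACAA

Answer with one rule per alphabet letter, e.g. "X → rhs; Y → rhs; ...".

  step 1 ⇒ step 2: ABABABAB ⇒ C·AA·C·AA·C·AA·C·AA
    A ↦ C
    B ↦ AA
  step 0 ⇒ step 1: CCCC ⇒ AB·AB·AB·AB
    C ↦ AB

A->C, B->AA, C->AB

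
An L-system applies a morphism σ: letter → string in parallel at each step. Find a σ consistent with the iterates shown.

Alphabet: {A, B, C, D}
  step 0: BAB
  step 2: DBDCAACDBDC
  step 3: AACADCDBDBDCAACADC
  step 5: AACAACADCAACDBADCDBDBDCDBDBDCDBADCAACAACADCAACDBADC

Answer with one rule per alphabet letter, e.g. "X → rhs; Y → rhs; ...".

A->DB, B->AC, C->DC, D->A

  step 2 ⇒ step 3: DBDCAACDBDC ⇒ A·AC·A·DC·DB·DB·DC·A·AC·A·DC
    A ↦ DB
    B ↦ AC
    C ↦ DC
    D ↦ A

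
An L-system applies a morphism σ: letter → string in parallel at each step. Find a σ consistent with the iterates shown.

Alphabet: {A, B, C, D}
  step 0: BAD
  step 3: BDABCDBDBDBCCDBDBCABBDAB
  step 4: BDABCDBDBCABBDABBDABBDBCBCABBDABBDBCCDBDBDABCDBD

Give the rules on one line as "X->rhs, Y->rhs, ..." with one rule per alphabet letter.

A->CD, B->BD, C->BC, D->AB

  step 3 ⇒ step 4: BDABCDBDBDBCCDBDBCABBDAB ⇒ BD·AB·CD·BD·BC·AB·BD·AB·BD·AB·BD·BC·BC·AB·BD·AB·BD·BC·CD·BD·BD·AB·CD·BD
    A ↦ CD
    B ↦ BD
    C ↦ BC
    D ↦ AB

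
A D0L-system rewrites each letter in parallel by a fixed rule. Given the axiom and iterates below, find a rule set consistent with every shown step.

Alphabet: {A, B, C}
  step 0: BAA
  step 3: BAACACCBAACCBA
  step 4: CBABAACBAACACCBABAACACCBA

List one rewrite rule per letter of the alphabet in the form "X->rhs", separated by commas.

A->BA, B->C, C->AC

  step 3 ⇒ step 4: BAACACCBAACCBA ⇒ C·BA·BA·AC·BA·AC·AC·C·BA·BA·AC·AC·C·BA
    A ↦ BA
    B ↦ C
    C ↦ AC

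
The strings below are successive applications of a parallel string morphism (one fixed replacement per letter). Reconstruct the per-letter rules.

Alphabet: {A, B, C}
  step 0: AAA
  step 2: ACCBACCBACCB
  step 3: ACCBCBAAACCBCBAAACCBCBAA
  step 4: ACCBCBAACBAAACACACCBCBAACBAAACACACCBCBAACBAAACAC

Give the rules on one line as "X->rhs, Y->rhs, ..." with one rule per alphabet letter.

A->AC, B->AA, C->CB

  step 3 ⇒ step 4: ACCBCBAAACCBCBAAACCBCBAA ⇒ AC·CB·CB·AA·CB·AA·AC·AC·AC·CB·CB·AA·CB·AA·AC·AC·AC·CB·CB·AA·CB·AA·AC·AC
    A ↦ AC
    B ↦ AA
    C ↦ CB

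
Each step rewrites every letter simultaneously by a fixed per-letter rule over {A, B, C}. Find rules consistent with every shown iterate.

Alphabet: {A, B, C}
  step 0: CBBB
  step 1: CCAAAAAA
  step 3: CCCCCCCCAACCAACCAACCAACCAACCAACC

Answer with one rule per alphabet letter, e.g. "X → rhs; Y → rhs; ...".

  step 0 ⇒ step 1: CBBB ⇒ CC·AA·AA·AA
    B ↦ AA
    C ↦ CC
    A ↦ BC  (constrained at step 1)

A->BC, B->AA, C->CC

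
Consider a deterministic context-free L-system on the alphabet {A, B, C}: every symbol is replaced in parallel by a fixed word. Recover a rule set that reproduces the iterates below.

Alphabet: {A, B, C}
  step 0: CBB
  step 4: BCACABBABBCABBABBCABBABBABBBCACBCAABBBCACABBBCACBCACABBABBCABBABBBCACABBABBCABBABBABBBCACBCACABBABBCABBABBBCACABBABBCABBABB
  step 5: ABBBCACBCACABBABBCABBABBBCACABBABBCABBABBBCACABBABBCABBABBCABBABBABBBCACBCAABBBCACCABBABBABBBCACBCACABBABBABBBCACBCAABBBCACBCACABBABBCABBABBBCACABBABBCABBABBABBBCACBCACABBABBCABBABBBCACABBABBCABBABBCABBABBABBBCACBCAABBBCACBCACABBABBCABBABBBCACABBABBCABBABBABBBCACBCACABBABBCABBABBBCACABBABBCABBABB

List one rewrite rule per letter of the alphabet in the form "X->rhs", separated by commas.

A->C, B->ABB, C->BCA

  step 4 ⇒ step 5: BCACABBABBCABBABBCABBABBABBBCACBCAABBBCACABBBCACBCACABBABBCABBABBBCACABBABBCABBABBABBBCACBCACABBABBCABBABBBCACABBABBCABBABB ⇒ ABB·BCA·C·BCA·C·ABB·ABB·C·ABB·ABB·BCA·C·ABB·ABB·C·ABB·ABB·BCA·C·ABB·ABB·C·ABB·ABB·C·ABB·ABB·ABB·BCA·C·BCA·ABB·BCA·C·C·ABB·ABB·ABB·BCA·C·BCA·C·ABB·ABB·ABB·BCA·C·BCA·ABB·BCA·C·BCA·C·ABB·ABB·C·ABB·ABB·BCA·C·ABB·ABB·C·ABB·ABB·ABB·BCA·C·BCA·C·ABB·ABB·C·ABB·ABB·BCA·C·ABB·ABB·C·ABB·ABB·C·ABB·ABB·ABB·BCA·C·BCA·ABB·BCA·C·BCA·C·ABB·ABB·C·ABB·ABB·BCA·C·ABB·ABB·C·ABB·ABB·ABB·BCA·C·BCA·C·ABB·ABB·C·ABB·ABB·BCA·C·ABB·ABB·C·ABB·ABB
    A ↦ C
    B ↦ ABB
    C ↦ BCA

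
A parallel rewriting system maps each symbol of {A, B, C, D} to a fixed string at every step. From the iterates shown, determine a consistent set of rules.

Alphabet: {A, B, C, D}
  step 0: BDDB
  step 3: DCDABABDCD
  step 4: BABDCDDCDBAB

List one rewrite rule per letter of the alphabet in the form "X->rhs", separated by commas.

  step 3 ⇒ step 4: DCDABABDCD ⇒ B·A·B·D·CD·D·CD·B·A·B
    A ↦ D
    B ↦ CD
    C ↦ A
    D ↦ B

A->D, B->CD, C->A, D->B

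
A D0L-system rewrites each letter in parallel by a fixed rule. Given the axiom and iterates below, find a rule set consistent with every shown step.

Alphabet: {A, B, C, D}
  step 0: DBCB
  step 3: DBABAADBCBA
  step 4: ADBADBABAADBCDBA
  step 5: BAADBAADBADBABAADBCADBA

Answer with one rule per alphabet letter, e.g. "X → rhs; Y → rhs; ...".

A->BA, B->D, C->BC, D->A

  step 4 ⇒ step 5: ADBADBABAADBCDBA ⇒ BA·A·D·BA·A·D·BA·D·BA·BA·A·D·BC·A·D·BA
    A ↦ BA
    B ↦ D
    C ↦ BC
    D ↦ A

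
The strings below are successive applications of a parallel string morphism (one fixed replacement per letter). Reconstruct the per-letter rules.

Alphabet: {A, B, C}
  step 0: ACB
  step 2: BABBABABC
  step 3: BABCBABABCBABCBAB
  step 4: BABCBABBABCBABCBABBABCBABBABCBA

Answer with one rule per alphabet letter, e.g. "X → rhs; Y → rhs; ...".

  step 3 ⇒ step 4: BABCBABABCBABCBAB ⇒ BA·BC·BA·B·BA·BC·BA·BC·BA·B·BA·BC·BA·B·BA·BC·BA
    A ↦ BC
    B ↦ BA
    C ↦ B

A->BC, B->BA, C->B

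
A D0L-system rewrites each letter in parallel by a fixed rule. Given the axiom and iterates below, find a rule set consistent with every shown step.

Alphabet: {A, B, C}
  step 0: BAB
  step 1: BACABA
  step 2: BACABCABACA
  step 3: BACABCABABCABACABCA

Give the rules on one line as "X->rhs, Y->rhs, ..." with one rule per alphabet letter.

A->CA, B->BA, C->B

  step 2 ⇒ step 3: BACABCABACA ⇒ BA·CA·B·CA·BA·B·CA·BA·CA·B·CA
    A ↦ CA
    B ↦ BA
    C ↦ B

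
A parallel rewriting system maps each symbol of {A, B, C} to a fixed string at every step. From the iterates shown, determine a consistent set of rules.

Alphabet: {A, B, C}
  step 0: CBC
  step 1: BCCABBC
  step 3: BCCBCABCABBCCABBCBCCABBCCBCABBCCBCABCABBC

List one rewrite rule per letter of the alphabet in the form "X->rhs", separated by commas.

  step 0 ⇒ step 1: CBC ⇒ BC·CAB·BC
    B ↦ CAB
    C ↦ BC
    A ↦ CB  (constrained at step 1)

A->CB, B->CAB, C->BC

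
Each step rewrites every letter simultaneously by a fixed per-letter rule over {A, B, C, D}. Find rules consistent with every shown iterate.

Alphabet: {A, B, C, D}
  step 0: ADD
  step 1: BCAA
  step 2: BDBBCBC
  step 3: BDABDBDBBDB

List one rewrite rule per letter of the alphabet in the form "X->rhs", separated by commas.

A->BC, B->BD, C->B, D->A

  step 2 ⇒ step 3: BDBBCBC ⇒ BD·A·BD·BD·B·BD·B
    B ↦ BD
    C ↦ B
    D ↦ A
  step 0 ⇒ step 1: ADD ⇒ BC·A·A
    A ↦ BC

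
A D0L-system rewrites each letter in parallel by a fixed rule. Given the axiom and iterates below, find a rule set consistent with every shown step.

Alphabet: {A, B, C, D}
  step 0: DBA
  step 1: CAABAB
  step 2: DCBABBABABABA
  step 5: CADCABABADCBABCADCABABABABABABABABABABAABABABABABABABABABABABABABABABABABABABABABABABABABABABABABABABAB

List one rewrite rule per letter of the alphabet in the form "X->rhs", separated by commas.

  step 1 ⇒ step 2: CAABAB ⇒ DC·BAB·BAB·A·BAB·A
    A ↦ BAB
    B ↦ A
    C ↦ DC
  step 0 ⇒ step 1: DBA ⇒ CA·A·BAB
    D ↦ CA

A->BAB, B->A, C->DC, D->CA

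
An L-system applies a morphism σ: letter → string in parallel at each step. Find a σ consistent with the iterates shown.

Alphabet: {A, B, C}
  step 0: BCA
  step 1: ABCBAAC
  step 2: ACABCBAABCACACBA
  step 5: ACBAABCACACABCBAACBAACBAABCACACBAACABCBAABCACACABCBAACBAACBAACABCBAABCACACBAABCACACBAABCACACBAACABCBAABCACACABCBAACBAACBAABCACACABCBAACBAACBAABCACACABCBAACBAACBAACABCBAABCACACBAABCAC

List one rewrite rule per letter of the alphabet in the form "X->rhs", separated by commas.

  step 1 ⇒ step 2: ABCBAAC ⇒ AC·ABC·BA·ABC·AC·AC·BA
    A ↦ AC
    B ↦ ABC
    C ↦ BA

A->AC, B->ABC, C->BA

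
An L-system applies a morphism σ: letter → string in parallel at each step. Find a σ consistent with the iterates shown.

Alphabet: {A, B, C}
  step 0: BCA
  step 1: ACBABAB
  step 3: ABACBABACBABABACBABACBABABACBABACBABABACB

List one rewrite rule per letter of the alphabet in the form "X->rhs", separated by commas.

A->AB, B->ACB, C->AB

  step 0 ⇒ step 1: BCA ⇒ ACB·AB·AB
    A ↦ AB
    B ↦ ACB
    C ↦ AB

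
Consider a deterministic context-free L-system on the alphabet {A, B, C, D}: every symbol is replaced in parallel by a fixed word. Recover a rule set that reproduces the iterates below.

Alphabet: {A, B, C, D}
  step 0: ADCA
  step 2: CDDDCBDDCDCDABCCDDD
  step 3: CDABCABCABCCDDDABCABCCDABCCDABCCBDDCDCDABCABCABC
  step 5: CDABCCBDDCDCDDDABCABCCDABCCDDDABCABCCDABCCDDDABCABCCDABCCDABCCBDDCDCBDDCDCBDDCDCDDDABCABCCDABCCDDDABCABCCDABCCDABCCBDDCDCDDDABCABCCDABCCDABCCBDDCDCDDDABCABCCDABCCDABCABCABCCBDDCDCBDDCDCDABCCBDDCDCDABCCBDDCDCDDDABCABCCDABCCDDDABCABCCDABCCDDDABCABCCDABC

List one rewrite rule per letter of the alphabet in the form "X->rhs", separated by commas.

A->CB, B->DD, C->CD, D->ABC

  step 2 ⇒ step 3: CDDDCBDDCDCDABCCDDD ⇒ CD·ABC·ABC·ABC·CD·DD·ABC·ABC·CD·ABC·CD·ABC·CB·DD·CD·CD·ABC·ABC·ABC
    A ↦ CB
    B ↦ DD
    C ↦ CD
    D ↦ ABC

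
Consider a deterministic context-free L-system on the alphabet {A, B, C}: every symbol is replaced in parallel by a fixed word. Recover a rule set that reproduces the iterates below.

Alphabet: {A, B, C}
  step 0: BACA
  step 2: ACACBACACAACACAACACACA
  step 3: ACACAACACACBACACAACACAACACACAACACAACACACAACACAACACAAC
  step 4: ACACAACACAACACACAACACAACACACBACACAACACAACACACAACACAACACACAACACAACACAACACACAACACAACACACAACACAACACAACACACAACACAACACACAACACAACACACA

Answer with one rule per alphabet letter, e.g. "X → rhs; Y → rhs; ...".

A->AC, B->CB, C->ACA

  step 3 ⇒ step 4: ACACAACACACBACACAACACAACACACAACACAACACACAACACAACACAAC ⇒ AC·ACA·AC·ACA·AC·AC·ACA·AC·ACA·AC·ACA·CB·AC·ACA·AC·ACA·AC·AC·ACA·AC·ACA·AC·AC·ACA·AC·ACA·AC·ACA·AC·AC·ACA·AC·ACA·AC·AC·ACA·AC·ACA·AC·ACA·AC·AC·ACA·AC·ACA·AC·AC·ACA·AC·ACA·AC·AC·ACA
    A ↦ AC
    B ↦ CB
    C ↦ ACA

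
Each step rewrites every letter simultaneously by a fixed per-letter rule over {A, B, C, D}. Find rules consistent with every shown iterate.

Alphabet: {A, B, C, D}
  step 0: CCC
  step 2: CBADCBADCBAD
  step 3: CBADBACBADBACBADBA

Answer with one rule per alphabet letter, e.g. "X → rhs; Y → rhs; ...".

  step 2 ⇒ step 3: CBADCBADCBAD ⇒ CB·AD·B·A·CB·AD·B·A·CB·AD·B·A
    A ↦ B
    B ↦ AD
    C ↦ CB
    D ↦ A

A->B, B->AD, C->CB, D->A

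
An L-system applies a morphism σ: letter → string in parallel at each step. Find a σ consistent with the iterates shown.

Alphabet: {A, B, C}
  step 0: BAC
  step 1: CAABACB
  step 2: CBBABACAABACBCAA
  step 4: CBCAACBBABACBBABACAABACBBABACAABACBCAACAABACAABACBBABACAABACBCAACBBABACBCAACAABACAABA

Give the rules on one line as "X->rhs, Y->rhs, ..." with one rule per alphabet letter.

  step 1 ⇒ step 2: CAABACB ⇒ CB·BA·BA·CAA·BA·CB·CAA
    A ↦ BA
    B ↦ CAA
    C ↦ CB

A->BA, B->CAA, C->CB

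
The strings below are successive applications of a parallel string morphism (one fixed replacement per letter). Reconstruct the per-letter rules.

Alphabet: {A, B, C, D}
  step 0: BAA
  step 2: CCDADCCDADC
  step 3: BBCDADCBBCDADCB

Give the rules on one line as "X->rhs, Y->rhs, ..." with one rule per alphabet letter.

  step 2 ⇒ step 3: CCDADCCDADC ⇒ B·B·C·DAD·C·B·B·C·DAD·C·B
    A ↦ DAD
    C ↦ B
    D ↦ C
    B ↦ D  (constrained at step 0)

A->DAD, B->D, C->B, D->C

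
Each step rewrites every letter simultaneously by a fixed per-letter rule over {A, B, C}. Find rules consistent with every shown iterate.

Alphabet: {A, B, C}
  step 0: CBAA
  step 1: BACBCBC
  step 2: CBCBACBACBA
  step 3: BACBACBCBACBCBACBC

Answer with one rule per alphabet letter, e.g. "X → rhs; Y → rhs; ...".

  step 2 ⇒ step 3: CBCBACBACBA ⇒ BA·C·BA·C·BC·BA·C·BC·BA·C·BC
    A ↦ BC
    B ↦ C
    C ↦ BA

A->BC, B->C, C->BA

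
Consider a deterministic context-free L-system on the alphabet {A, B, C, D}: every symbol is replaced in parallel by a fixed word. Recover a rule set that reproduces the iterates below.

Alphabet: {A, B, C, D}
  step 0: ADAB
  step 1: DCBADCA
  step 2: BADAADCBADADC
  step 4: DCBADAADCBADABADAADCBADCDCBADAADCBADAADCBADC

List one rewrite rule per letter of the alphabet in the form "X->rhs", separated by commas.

A->DC, B->A, C->DA, D->BA

  step 1 ⇒ step 2: DCBADCA ⇒ BA·DA·A·DC·BA·DA·DC
    A ↦ DC
    B ↦ A
    C ↦ DA
    D ↦ BA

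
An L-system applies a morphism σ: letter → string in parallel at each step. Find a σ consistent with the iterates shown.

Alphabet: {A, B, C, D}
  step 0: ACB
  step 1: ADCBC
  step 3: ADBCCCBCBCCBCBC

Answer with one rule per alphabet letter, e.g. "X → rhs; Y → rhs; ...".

A->AD, B->C, C->CB, D->BC

  step 0 ⇒ step 1: ACB ⇒ AD·CB·C
    A ↦ AD
    B ↦ C
    C ↦ CB
    D ↦ BC  (constrained at step 1)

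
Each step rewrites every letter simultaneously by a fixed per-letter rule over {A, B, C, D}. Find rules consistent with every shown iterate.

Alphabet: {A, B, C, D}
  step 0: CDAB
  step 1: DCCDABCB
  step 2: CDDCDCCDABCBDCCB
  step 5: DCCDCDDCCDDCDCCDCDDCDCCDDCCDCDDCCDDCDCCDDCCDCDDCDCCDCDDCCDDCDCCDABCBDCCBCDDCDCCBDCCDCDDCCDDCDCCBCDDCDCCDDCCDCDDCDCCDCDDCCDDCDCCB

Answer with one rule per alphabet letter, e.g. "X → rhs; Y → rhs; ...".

A->AB, B->CB, C->DC, D->CD

  step 1 ⇒ step 2: DCCDABCB ⇒ CD·DC·DC·CD·AB·CB·DC·CB
    A ↦ AB
    B ↦ CB
    C ↦ DC
    D ↦ CD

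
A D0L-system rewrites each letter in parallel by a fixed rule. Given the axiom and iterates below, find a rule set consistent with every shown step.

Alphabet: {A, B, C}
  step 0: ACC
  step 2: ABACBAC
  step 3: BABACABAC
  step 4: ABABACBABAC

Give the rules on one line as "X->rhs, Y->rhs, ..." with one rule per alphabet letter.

A->B, B->A, C->AC

  step 3 ⇒ step 4: BABACABAC ⇒ A·B·A·B·AC·B·A·B·AC
    A ↦ B
    B ↦ A
    C ↦ AC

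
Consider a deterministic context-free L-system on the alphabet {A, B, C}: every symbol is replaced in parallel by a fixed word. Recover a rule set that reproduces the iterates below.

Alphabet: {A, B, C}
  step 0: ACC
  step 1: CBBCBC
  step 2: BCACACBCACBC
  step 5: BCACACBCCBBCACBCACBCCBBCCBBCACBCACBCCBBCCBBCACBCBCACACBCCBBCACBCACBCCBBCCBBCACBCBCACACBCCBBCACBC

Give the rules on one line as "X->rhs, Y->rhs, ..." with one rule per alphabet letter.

  step 1 ⇒ step 2: CBBCBC ⇒ BC·AC·AC·BC·AC·BC
    B ↦ AC
    C ↦ BC
  step 0 ⇒ step 1: ACC ⇒ CB·BC·BC
    A ↦ CB

A->CB, B->AC, C->BC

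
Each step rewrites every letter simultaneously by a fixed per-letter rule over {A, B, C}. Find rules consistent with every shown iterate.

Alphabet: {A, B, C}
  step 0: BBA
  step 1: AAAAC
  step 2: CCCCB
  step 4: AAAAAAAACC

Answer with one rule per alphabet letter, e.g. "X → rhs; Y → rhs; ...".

A->C, B->AA, C->B

  step 1 ⇒ step 2: AAAAC ⇒ C·C·C·C·B
    A ↦ C
    C ↦ B
  step 0 ⇒ step 1: BBA ⇒ AA·AA·C
    B ↦ AA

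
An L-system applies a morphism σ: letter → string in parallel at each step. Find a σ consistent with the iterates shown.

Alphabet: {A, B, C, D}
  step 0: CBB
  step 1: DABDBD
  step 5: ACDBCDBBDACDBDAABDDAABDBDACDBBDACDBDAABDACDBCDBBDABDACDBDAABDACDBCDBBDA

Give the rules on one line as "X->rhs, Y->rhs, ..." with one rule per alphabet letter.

A->CDB, B->BD, C->DA, D->A

  step 0 ⇒ step 1: CBB ⇒ DA·BD·BD
    B ↦ BD
    C ↦ DA
    A ↦ CDB  (constrained at step 1)
    D ↦ A  (constrained at step 1)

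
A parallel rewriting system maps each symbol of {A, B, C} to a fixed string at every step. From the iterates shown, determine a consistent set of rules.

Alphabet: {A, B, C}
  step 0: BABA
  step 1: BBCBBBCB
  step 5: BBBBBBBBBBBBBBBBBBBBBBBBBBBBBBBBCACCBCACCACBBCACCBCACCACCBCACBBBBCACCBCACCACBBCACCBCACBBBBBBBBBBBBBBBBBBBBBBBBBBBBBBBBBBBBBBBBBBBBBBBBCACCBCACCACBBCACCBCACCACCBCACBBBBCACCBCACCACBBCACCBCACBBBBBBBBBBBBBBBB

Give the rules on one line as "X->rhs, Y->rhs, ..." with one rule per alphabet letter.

  step 0 ⇒ step 1: BABA ⇒ BB·CB·BB·CB
    A ↦ CB
    B ↦ BB
    C ↦ CAC  (constrained at step 1)

A->CB, B->BB, C->CAC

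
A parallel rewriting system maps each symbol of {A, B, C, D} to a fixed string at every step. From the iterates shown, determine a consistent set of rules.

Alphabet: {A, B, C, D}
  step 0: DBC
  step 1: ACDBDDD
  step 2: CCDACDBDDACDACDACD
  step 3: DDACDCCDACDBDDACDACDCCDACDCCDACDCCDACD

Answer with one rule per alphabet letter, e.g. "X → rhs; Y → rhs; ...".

A->CC, B->BDD, C->D, D->ACD

  step 2 ⇒ step 3: CCDACDBDDACDACDACD ⇒ D·D·ACD·CC·D·ACD·BDD·ACD·ACD·CC·D·ACD·CC·D·ACD·CC·D·ACD
    A ↦ CC
    B ↦ BDD
    C ↦ D
    D ↦ ACD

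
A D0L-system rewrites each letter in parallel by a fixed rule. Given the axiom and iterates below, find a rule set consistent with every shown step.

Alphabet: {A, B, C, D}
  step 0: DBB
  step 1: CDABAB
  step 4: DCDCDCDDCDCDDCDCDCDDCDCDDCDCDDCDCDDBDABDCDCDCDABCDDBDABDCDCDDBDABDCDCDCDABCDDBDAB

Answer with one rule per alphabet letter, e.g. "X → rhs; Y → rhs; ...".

A->DBD, B->AB, C->DCD, D->CD

  step 0 ⇒ step 1: DBB ⇒ CD·AB·AB
    B ↦ AB
    D ↦ CD
    A ↦ DBD  (constrained at step 1)
    C ↦ DCD  (constrained at step 1)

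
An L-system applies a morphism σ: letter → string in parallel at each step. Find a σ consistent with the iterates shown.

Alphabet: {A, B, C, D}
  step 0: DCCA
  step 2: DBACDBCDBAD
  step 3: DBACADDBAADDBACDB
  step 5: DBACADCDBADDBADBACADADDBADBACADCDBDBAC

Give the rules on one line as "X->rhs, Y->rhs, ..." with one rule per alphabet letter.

  step 2 ⇒ step 3: DBACDBCDBAD ⇒ DB·A·C·AD·DB·A·AD·DB·A·C·DB
    A ↦ C
    B ↦ A
    C ↦ AD
    D ↦ DB

A->C, B->A, C->AD, D->DB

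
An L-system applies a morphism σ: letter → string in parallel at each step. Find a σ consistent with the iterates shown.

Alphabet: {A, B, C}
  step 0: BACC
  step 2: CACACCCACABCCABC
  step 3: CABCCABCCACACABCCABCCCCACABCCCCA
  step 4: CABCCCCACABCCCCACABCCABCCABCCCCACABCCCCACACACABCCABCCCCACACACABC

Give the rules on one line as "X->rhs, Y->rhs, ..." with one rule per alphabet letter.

A->BC, B->CC, C->CA

  step 3 ⇒ step 4: CABCCABCCACACABCCABCCCCACABCCCCA ⇒ CA·BC·CC·CA·CA·BC·CC·CA·CA·BC·CA·BC·CA·BC·CC·CA·CA·BC·CC·CA·CA·CA·CA·BC·CA·BC·CC·CA·CA·CA·CA·BC
    A ↦ BC
    B ↦ CC
    C ↦ CA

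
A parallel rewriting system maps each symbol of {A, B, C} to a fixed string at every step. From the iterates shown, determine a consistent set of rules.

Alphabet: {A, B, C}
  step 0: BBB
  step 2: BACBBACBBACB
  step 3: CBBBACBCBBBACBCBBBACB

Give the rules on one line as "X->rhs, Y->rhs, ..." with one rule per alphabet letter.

  step 2 ⇒ step 3: BACBBACBBACB ⇒ CB·B·BA·CB·CB·B·BA·CB·CB·B·BA·CB
    A ↦ B
    B ↦ CB
    C ↦ BA

A->B, B->CB, C->BA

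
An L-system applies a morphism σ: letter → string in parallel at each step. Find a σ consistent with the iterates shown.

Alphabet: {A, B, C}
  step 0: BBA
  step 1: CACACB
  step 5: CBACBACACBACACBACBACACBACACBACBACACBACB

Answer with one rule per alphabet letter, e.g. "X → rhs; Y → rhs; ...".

  step 0 ⇒ step 1: BBA ⇒ CA·CA·CB
    A ↦ CB
    B ↦ CA
    C ↦ A  (constrained at step 1)

A->CB, B->CA, C->A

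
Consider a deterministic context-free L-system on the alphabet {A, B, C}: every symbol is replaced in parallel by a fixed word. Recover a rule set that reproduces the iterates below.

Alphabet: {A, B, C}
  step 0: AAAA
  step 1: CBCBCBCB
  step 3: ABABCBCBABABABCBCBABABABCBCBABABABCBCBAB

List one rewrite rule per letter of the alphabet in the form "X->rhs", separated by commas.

A->CB, B->AB, C->BBA

  step 0 ⇒ step 1: AAAA ⇒ CB·CB·CB·CB
    A ↦ CB
    B ↦ AB  (constrained at step 1)
    C ↦ BBA  (constrained at step 1)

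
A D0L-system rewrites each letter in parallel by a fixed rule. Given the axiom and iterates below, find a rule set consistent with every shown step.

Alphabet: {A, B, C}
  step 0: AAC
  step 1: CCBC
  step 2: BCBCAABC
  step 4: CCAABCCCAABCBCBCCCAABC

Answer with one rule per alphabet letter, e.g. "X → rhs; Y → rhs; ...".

  step 1 ⇒ step 2: CCBC ⇒ BC·BC·AA·BC
    B ↦ AA
    C ↦ BC
  step 0 ⇒ step 1: AAC ⇒ C·C·BC
    A ↦ C

A->C, B->AA, C->BC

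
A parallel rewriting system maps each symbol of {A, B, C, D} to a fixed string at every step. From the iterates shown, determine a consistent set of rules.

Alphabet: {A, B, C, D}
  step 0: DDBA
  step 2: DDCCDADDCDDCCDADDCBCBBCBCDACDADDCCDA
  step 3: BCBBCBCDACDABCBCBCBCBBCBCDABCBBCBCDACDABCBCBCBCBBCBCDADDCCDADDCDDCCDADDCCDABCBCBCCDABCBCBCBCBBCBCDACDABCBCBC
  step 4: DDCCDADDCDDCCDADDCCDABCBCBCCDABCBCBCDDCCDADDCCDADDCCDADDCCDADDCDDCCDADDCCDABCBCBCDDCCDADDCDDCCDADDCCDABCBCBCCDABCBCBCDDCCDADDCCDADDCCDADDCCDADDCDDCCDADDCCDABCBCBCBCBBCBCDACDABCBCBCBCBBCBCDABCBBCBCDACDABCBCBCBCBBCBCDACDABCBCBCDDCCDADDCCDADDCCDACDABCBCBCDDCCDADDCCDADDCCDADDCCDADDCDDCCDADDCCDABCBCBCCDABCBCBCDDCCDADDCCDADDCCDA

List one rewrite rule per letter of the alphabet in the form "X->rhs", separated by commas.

  step 3 ⇒ step 4: BCBBCBCDACDABCBCBCBCBBCBCDABCBBCBCDACDABCBCBCBCBBCBCDADDCCDADDCDDCCDADDCCDABCBCBCCDABCBCBCBCBBCBCDACDABCBCBC ⇒ DDC·CDA·DDC·DDC·CDA·DDC·CDA·BCB·CBC·CDA·BCB·CBC·DDC·CDA·DDC·CDA·DDC·CDA·DDC·CDA·DDC·DDC·CDA·DDC·CDA·BCB·CBC·DDC·CDA·DDC·DDC·CDA·DDC·CDA·BCB·CBC·CDA·BCB·CBC·DDC·CDA·DDC·CDA·DDC·CDA·DDC·CDA·DDC·DDC·CDA·DDC·CDA·BCB·CBC·BCB·BCB·CDA·CDA·BCB·CBC·BCB·BCB·CDA·BCB·BCB·CDA·CDA·BCB·CBC·BCB·BCB·CDA·CDA·BCB·CBC·DDC·CDA·DDC·CDA·DDC·CDA·CDA·BCB·CBC·DDC·CDA·DDC·CDA·DDC·CDA·DDC·CDA·DDC·DDC·CDA·DDC·CDA·BCB·CBC·CDA·BCB·CBC·DDC·CDA·DDC·CDA·DDC·CDA
    A ↦ CBC
    B ↦ DDC
    C ↦ CDA
    D ↦ BCB

A->CBC, B->DDC, C->CDA, D->BCB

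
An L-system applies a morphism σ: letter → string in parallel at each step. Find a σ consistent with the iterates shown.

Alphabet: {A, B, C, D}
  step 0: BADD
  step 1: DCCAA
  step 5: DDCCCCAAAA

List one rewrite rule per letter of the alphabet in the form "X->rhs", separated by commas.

A->CC, B->D, C->B, D->A

  step 0 ⇒ step 1: BADD ⇒ D·CC·A·A
    A ↦ CC
    B ↦ D
    D ↦ A
    C ↦ B  (constrained at step 1)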